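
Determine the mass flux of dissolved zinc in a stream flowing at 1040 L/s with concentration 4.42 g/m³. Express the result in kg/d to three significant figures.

1040 L/s = 1.04 m³/s.
Mass flux = Q·C = 1.04 m³/s × 4.42 g/m³ = 4.597 g/s.
= 4.597 g/s × 86.4 = 397.2 kg/d.

397 kg/d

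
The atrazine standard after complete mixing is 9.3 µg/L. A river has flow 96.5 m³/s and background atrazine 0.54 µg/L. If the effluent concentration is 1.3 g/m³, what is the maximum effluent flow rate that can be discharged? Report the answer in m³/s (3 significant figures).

0.54 µg/L = 0.00054 mg/L.
9.3 µg/L = 0.0093 mg/L.
Mass balance at complete mixing: C_std·(Q_w + Q_r) = Q_w·C_e + Q_r·C_b.
Rearranging, Q_w = Q_r·(C_std − C_b)/(C_e − C_std) = 96.5·(0.0093 − 0.00054) / (1.3 − 0.0093) = 0.6549 m³/s.

0.655 m³/s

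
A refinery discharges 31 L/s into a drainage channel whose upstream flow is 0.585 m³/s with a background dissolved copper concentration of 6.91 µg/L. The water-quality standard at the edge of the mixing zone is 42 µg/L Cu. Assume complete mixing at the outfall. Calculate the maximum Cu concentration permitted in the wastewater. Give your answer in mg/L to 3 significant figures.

31 L/s = 0.031 m³/s.
6.91 µg/L = 0.00691 mg/L.
42 µg/L = 0.042 mg/L.
Mass balance: 0.042·0.616 = 0.031·Cₑ + 0.585·0.00691.
Cₑ = (0.02587 − 0.004042) / 0.031 = 0.7042 mg/L.

0.704 mg/L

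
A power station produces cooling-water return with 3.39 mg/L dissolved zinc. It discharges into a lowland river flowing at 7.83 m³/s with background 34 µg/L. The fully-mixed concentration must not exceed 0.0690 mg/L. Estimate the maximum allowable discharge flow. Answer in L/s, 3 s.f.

34 µg/L = 0.034 mg/L.
Mass balance at complete mixing: C_std·(Q_w + Q_r) = Q_w·C_e + Q_r·C_b.
Rearranging, Q_w = Q_r·(C_std − C_b)/(C_e − C_std) = 7.83·(0.069 − 0.034) / (3.39 − 0.069) = 0.08252 m³/s.
= 82.52 L/s.

82.5 L/s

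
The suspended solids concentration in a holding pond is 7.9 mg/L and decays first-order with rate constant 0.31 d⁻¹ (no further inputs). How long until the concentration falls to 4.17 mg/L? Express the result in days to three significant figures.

2.06 d

t = ln(C₀/C)/k = ln(7.9/4.17)/0.31 = 0.6389/0.31 = 2.061 d.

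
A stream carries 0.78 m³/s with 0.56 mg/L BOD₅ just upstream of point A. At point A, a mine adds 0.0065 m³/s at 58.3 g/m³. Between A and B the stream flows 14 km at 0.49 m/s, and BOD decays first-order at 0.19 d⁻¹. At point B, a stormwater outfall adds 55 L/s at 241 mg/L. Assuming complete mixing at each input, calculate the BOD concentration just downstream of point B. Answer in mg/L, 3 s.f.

After input A: C = (0.78·0.56 + 0.0065·58.3) / 0.7865 = 1.037 mg/L.
Over the 14 km reach to input B (t = 2.857e+04 s = 0.3307 d), decay gives C = 1.037·exp(−0.19·0.3307) = 0.974 mg/L.
55 L/s = 0.055 m³/s.
After input B: C = (0.7865·0.974 + 0.055·241) / 0.8415 = 16.66 mg/L.

16.7 mg/L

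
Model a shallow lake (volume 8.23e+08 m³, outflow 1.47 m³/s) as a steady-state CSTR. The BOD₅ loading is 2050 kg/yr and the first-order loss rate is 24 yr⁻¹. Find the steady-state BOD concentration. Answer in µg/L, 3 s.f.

0.104 µg/L

Outflow Q = 1.47 m³/s × 3.156e+07 s/yr = 4.639e+07 m³/yr.
Steady-state CSTR mass balance: W = Q·C + k·V·C, so C = W/(Q + kV).
Q + kV = 4.639e+07 + 24·8.23e+08 = 1.98e+10 m³/yr.
C = 2050/1.98e+10 = 1.035e-07 kg/m³ = 0.0001035 mg/L = 0.1035 µg/L.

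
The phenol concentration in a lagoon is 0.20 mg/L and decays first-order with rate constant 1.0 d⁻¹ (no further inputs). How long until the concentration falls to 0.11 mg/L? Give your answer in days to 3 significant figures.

t = ln(C₀/C)/k = ln(0.20/0.11)/1.0 = 0.5978/1.0 = 0.5978 d.

0.598 d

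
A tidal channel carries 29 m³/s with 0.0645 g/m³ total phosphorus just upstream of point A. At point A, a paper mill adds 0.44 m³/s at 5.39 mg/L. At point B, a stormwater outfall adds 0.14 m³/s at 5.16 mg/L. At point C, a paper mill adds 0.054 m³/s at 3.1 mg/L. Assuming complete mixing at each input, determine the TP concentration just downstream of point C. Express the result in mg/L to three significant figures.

0.173 mg/L

After input A: C = (29·0.0645 + 0.44·5.39) / 29.44 = 0.1441 mg/L.
After input B: C = (29.44·0.1441 + 0.14·5.16) / 29.58 = 0.1678 mg/L.
After input C: C = (29.58·0.1678 + 0.054·3.1) / 29.63 = 0.1732 mg/L.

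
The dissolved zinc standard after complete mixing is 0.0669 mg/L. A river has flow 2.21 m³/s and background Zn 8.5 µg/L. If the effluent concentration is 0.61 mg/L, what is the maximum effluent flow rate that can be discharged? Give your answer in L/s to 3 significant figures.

8.5 µg/L = 0.0085 mg/L.
Mass balance at complete mixing: C_std·(Q_w + Q_r) = Q_w·C_e + Q_r·C_b.
Rearranging, Q_w = Q_r·(C_std − C_b)/(C_e − C_std) = 2.21·(0.0669 − 0.0085) / (0.61 − 0.0669) = 0.2376 m³/s.
= 237.6 L/s.

238 L/s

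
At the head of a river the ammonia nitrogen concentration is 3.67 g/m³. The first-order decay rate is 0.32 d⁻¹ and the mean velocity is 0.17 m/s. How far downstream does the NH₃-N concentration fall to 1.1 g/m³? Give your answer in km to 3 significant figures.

55.3 km

From C = C₀·e^(−kt), t = ln(C₀/C)/k = ln(3.67/1.1)/0.32 = 1.205/0.32 = 3.765 d.
Distance = v·t = 0.17 m/s × 3.253e+05 s = 5.53e+04 m = 55.3 km.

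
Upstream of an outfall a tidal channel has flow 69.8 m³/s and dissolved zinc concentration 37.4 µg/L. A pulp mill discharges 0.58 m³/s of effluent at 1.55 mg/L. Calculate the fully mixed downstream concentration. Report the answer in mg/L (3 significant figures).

37.4 µg/L = 0.0374 mg/L.
Flow-weighted mixing gives C = (0.58·1.55 + 69.8·0.0374) / (0.58 + 69.8) = 3.51/70.38 = 0.04987 mg/L.

0.0499 mg/L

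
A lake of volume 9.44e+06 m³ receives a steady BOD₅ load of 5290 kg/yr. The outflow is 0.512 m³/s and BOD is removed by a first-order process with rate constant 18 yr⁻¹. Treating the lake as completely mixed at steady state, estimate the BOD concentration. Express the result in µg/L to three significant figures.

Outflow Q = 0.512 m³/s × 3.156e+07 s/yr = 1.616e+07 m³/yr.
Steady-state CSTR mass balance: W = Q·C + k·V·C, so C = W/(Q + kV).
Q + kV = 1.616e+07 + 18·9.44e+06 = 1.861e+08 m³/yr.
C = 5290/1.861e+08 = 2.843e-05 kg/m³ = 0.02843 mg/L = 28.43 µg/L.

28.4 µg/L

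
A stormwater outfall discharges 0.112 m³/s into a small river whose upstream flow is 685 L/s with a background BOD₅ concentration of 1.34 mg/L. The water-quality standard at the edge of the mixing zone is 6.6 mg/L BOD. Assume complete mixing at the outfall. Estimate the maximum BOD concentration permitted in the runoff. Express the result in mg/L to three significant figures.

38.8 mg/L

685 L/s = 0.685 m³/s.
Mass balance: 6.6·0.797 = 0.112·Cₑ + 0.685·1.34.
Cₑ = (5.26 − 0.9179) / 0.112 = 38.77 mg/L.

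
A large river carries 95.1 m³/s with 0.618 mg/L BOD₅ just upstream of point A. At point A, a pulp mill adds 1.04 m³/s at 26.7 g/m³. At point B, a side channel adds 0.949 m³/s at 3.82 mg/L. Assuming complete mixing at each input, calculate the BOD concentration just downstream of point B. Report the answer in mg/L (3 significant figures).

0.929 mg/L

After input A: C = (95.1·0.618 + 1.04·26.7) / 96.14 = 0.9001 mg/L.
After input B: C = (96.14·0.9001 + 0.949·3.82) / 97.09 = 0.9287 mg/L.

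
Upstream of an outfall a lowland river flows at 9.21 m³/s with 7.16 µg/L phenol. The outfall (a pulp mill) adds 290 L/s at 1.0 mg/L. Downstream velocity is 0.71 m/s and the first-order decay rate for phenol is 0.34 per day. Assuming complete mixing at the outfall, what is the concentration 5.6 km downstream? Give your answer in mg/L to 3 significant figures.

0.0363 mg/L

290 L/s = 0.29 m³/s.
7.16 µg/L = 0.00716 mg/L.
After complete mixing, C₀ = (0.29·1 + 9.21·0.00716) / 9.5 = 0.03747 mg/L.
Travel time t = 5600 m / 0.71 m/s = 7887 s = 0.09129 d.
C = 0.03747·exp(−0.34·0.09129) = 0.03747·0.9694 = 0.03632 mg/L.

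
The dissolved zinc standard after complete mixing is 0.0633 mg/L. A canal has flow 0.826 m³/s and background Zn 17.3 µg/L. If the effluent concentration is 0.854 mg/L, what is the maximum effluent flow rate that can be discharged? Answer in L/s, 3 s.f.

17.3 µg/L = 0.0173 mg/L.
Mass balance at complete mixing: C_std·(Q_w + Q_r) = Q_w·C_e + Q_r·C_b.
Rearranging, Q_w = Q_r·(C_std − C_b)/(C_e − C_std) = 0.826·(0.0633 − 0.0173) / (0.854 − 0.0633) = 0.04805 m³/s.
= 48.05 L/s.

48.1 L/s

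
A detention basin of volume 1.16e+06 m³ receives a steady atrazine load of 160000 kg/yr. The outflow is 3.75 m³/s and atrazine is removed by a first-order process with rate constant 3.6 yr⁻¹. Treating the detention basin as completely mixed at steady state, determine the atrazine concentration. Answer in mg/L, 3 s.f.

Outflow Q = 3.75 m³/s × 3.156e+07 s/yr = 1.183e+08 m³/yr.
Steady-state CSTR mass balance: W = Q·C + k·V·C, so C = W/(Q + kV).
Q + kV = 1.183e+08 + 3.6·1.16e+06 = 1.225e+08 m³/yr.
C = 160000/1.225e+08 = 0.001306 kg/m³ = 1.306 mg/L.

1.31 mg/L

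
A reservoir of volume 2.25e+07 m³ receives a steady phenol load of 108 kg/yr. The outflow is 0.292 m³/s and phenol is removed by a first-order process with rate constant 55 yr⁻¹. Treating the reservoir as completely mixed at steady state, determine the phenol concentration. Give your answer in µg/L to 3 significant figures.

0.0866 µg/L

Outflow Q = 0.292 m³/s × 3.156e+07 s/yr = 9.215e+06 m³/yr.
Steady-state CSTR mass balance: W = Q·C + k·V·C, so C = W/(Q + kV).
Q + kV = 9.215e+06 + 55·2.25e+07 = 1.247e+09 m³/yr.
C = 108/1.247e+09 = 8.663e-08 kg/m³ = 8.663e-05 mg/L = 0.08663 µg/L.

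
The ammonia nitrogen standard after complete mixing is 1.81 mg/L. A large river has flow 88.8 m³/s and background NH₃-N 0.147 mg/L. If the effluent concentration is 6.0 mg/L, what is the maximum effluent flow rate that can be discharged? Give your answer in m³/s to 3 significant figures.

35.2 m³/s

Mass balance at complete mixing: C_std·(Q_w + Q_r) = Q_w·C_e + Q_r·C_b.
Rearranging, Q_w = Q_r·(C_std − C_b)/(C_e − C_std) = 88.8·(1.81 − 0.147) / (6 − 1.81) = 35.24 m³/s.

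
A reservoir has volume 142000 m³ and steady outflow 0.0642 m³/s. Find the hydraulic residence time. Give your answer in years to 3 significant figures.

Q = 0.0642 m³/s × 3.156e+07 s/yr = 2.026e+06 m³/yr.
Hydraulic residence time τ = V/Q = 142000/2.026e+06 = 0.07009 yr.

0.0701 yr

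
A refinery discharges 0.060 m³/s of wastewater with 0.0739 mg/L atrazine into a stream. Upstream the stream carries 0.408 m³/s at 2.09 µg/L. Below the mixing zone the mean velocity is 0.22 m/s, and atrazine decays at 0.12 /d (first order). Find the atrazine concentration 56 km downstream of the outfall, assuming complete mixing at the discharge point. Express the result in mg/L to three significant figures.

2.09 µg/L = 0.00209 mg/L.
After complete mixing, C₀ = (0.06·0.0739 + 0.408·0.00209) / 0.468 = 0.0113 mg/L.
Travel time t = 5.6e+04 m / 0.22 m/s = 2.545e+05 s = 2.946 d.
C = 0.0113·exp(−0.12·2.946) = 0.0113·0.7022 = 0.007932 mg/L.

0.00793 mg/L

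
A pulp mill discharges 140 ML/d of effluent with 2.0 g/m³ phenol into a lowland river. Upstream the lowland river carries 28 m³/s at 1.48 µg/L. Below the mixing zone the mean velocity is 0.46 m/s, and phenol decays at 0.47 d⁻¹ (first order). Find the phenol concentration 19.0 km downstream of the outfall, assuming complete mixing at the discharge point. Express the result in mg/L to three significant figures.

0.0885 mg/L

140 ML/d = 1.62 m³/s.
1.48 µg/L = 0.00148 mg/L.
After complete mixing, C₀ = (1.62·2 + 28·0.00148) / 29.62 = 0.1108 mg/L.
Travel time t = 1.9e+04 m / 0.46 m/s = 4.13e+04 s = 0.4781 d.
C = 0.1108·exp(−0.47·0.4781) = 0.1108·0.7988 = 0.08851 mg/L.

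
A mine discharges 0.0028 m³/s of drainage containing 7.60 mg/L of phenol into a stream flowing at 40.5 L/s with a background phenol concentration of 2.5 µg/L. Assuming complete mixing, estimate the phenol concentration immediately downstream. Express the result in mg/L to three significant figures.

40.5 L/s = 0.0405 m³/s.
2.5 µg/L = 0.0025 mg/L.
Flow-weighted mixing gives C = (0.0028·7.6 + 0.0405·0.0025) / (0.0028 + 0.0405) = 0.02138/0.0433 = 0.4938 mg/L.

0.494 mg/L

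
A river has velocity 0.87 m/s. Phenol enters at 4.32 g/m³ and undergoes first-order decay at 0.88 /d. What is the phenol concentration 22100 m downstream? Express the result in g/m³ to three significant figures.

3.34 g/m³

Travel time t = 22100 m / 0.87 m/s = 2.21e+04/0.87 = 2.54e+04 s = 0.294 d.
First-order decay: C = 4.32·exp(−0.88·0.294) = 4.32·0.772 = 3.335 g/m³.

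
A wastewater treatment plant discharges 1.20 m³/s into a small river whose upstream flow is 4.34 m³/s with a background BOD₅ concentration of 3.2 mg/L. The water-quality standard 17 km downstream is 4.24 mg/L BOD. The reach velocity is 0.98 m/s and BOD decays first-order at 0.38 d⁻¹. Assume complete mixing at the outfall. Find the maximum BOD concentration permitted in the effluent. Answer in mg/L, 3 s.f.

Travel time to the compliance point: t = 1.7e+04/0.98 = 1.735e+04 s = 0.2008 d; decay factor exp(−0.38·0.2008) = 0.9265.
So the concentration just after mixing may be at most 4.24/0.9265 = 4.576 mg/L.
Mass balance: 4.576·5.54 = 1.2·Cₑ + 4.34·3.2.
Cₑ = (25.35 − 13.89) / 1.2 = 9.553 mg/L.

9.55 mg/L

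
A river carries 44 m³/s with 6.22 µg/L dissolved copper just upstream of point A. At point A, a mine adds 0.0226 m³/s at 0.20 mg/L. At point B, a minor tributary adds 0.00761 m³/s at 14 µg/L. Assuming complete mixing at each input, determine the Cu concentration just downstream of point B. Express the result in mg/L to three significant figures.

6.22 µg/L = 0.00622 mg/L.
After input A: C = (44·0.00622 + 0.0226·0.2) / 44.02 = 0.006319 mg/L.
14 µg/L = 0.014 mg/L.
After input B: C = (44.02·0.006319 + 0.00761·0.014) / 44.03 = 0.006321 mg/L.

0.00632 mg/L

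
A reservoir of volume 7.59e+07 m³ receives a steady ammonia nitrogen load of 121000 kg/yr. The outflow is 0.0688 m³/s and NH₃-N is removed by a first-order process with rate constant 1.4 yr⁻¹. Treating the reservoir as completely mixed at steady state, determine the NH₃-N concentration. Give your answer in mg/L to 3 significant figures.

Outflow Q = 0.0688 m³/s × 3.156e+07 s/yr = 2.171e+06 m³/yr.
Steady-state CSTR mass balance: W = Q·C + k·V·C, so C = W/(Q + kV).
Q + kV = 2.171e+06 + 1.4·7.59e+07 = 1.084e+08 m³/yr.
C = 121000/1.084e+08 = 0.001116 kg/m³ = 1.116 mg/L.

1.12 mg/L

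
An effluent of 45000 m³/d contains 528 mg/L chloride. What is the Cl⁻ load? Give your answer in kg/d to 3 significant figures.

45000 m³/d = 0.5208 m³/s.
Mass flux = Q·C = 0.5208 m³/s × 528 g/m³ = 275 g/s.
= 275 g/s × 86.4 = 2.376e+04 kg/d.

23800 kg/d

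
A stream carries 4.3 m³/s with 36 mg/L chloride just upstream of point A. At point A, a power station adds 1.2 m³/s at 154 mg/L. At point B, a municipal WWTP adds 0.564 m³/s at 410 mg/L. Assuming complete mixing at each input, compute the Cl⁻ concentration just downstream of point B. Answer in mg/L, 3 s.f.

After input A: C = (4.3·36 + 1.2·154) / 5.5 = 61.75 mg/L.
After input B: C = (5.5·61.75 + 0.564·410) / 6.064 = 94.14 mg/L.

94.1 mg/L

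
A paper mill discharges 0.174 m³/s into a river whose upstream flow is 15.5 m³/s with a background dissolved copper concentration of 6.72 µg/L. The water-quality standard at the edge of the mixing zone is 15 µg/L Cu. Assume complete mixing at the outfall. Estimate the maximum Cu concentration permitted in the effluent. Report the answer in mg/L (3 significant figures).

0.753 mg/L

6.72 µg/L = 0.00672 mg/L.
15 µg/L = 0.015 mg/L.
Mass balance: 0.015·15.67 = 0.174·Cₑ + 15.5·0.00672.
Cₑ = (0.2351 − 0.1042) / 0.174 = 0.7526 mg/L.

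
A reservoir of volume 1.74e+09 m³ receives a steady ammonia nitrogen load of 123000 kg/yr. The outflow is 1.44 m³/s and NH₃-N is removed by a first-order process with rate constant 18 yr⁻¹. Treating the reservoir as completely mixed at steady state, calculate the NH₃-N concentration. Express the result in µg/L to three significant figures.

3.92 µg/L

Outflow Q = 1.44 m³/s × 3.156e+07 s/yr = 4.544e+07 m³/yr.
Steady-state CSTR mass balance: W = Q·C + k·V·C, so C = W/(Q + kV).
Q + kV = 4.544e+07 + 18·1.74e+09 = 3.137e+10 m³/yr.
C = 123000/3.137e+10 = 3.922e-06 kg/m³ = 0.003922 mg/L = 3.922 µg/L.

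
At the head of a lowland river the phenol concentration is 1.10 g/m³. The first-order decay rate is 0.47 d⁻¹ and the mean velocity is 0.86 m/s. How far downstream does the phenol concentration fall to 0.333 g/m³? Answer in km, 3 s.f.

189 km

From C = C₀·e^(−kt), t = ln(C₀/C)/k = ln(1.10/0.333)/0.47 = 1.195/0.47 = 2.542 d.
Distance = v·t = 0.86 m/s × 2.197e+05 s = 1.889e+05 m = 188.9 km.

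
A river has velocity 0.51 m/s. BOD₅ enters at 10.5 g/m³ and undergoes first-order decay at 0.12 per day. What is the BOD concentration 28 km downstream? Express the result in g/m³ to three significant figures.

Travel time t = 28 km / 0.51 m/s = 2.8e+04/0.51 = 5.49e+04 s = 0.6354 d.
First-order decay: C = 10.5·exp(−0.12·0.6354) = 10.5·0.9266 = 9.729 g/m³.

9.73 g/m³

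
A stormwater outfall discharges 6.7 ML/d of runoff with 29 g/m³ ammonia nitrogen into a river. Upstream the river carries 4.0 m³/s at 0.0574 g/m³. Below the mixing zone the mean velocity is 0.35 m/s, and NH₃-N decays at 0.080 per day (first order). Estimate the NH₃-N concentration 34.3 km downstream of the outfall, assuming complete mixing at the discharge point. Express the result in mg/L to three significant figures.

6.7 ML/d = 0.07755 m³/s.
After complete mixing, C₀ = (0.07755·29 + 4·0.0574) / 4.078 = 0.6078 mg/L.
Travel time t = 3.43e+04 m / 0.35 m/s = 9.8e+04 s = 1.134 d.
C = 0.6078·exp(−0.080·1.134) = 0.6078·0.9133 = 0.5551 mg/L.

0.555 mg/L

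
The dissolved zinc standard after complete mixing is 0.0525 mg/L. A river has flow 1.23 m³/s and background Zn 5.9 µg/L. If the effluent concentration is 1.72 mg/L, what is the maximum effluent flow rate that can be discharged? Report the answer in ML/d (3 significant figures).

2.97 ML/d

5.9 µg/L = 0.0059 mg/L.
Mass balance at complete mixing: C_std·(Q_w + Q_r) = Q_w·C_e + Q_r·C_b.
Rearranging, Q_w = Q_r·(C_std − C_b)/(C_e − C_std) = 1.23·(0.0525 − 0.0059) / (1.72 − 0.0525) = 0.03437 m³/s.
= 2.97 ML/d.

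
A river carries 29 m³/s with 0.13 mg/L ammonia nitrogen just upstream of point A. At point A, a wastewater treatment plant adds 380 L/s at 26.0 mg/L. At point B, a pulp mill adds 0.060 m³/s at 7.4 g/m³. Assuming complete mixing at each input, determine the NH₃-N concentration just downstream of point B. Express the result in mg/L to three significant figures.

0.479 mg/L

380 L/s = 0.38 m³/s.
After input A: C = (29·0.13 + 0.38·26) / 29.38 = 0.4646 mg/L.
After input B: C = (29.38·0.4646 + 0.06·7.4) / 29.44 = 0.4787 mg/L.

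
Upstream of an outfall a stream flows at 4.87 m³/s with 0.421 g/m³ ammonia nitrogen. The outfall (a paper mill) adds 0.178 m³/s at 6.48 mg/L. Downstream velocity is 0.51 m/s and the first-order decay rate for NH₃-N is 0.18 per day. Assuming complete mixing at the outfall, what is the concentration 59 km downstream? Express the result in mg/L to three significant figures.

0.499 mg/L

After complete mixing, C₀ = (0.178·6.48 + 4.87·0.421) / 5.048 = 0.6346 mg/L.
Travel time t = 5.9e+04 m / 0.51 m/s = 1.157e+05 s = 1.339 d.
C = 0.6346·exp(−0.18·1.339) = 0.6346·0.7858 = 0.4987 mg/L.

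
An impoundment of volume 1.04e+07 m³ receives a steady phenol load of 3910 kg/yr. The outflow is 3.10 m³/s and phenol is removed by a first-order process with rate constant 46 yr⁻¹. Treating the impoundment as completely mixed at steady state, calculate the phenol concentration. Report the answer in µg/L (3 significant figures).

6.79 µg/L

Outflow Q = 3.10 m³/s × 3.156e+07 s/yr = 9.783e+07 m³/yr.
Steady-state CSTR mass balance: W = Q·C + k·V·C, so C = W/(Q + kV).
Q + kV = 9.783e+07 + 46·1.04e+07 = 5.762e+08 m³/yr.
C = 3910/5.762e+08 = 6.786e-06 kg/m³ = 0.006786 mg/L = 6.786 µg/L.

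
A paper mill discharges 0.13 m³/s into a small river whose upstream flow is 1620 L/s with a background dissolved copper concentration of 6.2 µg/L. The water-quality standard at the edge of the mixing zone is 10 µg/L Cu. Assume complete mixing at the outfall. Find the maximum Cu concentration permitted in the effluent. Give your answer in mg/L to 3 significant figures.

0.0574 mg/L

1620 L/s = 1.62 m³/s.
6.2 µg/L = 0.0062 mg/L.
10 µg/L = 0.01 mg/L.
Mass balance: 0.01·1.75 = 0.13·Cₑ + 1.62·0.0062.
Cₑ = (0.0175 − 0.01004) / 0.13 = 0.05735 mg/L.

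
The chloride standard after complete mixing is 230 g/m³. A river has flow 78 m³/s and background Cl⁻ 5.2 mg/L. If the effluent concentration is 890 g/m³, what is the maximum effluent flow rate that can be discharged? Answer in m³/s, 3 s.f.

26.6 m³/s

Mass balance at complete mixing: C_std·(Q_w + Q_r) = Q_w·C_e + Q_r·C_b.
Rearranging, Q_w = Q_r·(C_std − C_b)/(C_e − C_std) = 78·(230 − 5.2) / (890 − 230) = 26.57 m³/s.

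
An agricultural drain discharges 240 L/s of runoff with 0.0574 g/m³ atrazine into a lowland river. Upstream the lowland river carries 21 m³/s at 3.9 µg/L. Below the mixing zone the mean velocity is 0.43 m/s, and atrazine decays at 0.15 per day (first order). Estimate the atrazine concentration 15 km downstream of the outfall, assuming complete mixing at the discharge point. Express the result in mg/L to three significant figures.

0.00424 mg/L

240 L/s = 0.24 m³/s.
3.9 µg/L = 0.0039 mg/L.
After complete mixing, C₀ = (0.24·0.0574 + 21·0.0039) / 21.24 = 0.004505 mg/L.
Travel time t = 1.5e+04 m / 0.43 m/s = 3.488e+04 s = 0.4037 d.
C = 0.004505·exp(−0.15·0.4037) = 0.004505·0.9412 = 0.00424 mg/L.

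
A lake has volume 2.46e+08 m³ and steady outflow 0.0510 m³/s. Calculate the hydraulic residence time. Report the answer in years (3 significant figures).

153 yr

Q = 0.0510 m³/s × 3.156e+07 s/yr = 1.609e+06 m³/yr.
Hydraulic residence time τ = V/Q = 2.46e+08/1.609e+06 = 152.8 yr.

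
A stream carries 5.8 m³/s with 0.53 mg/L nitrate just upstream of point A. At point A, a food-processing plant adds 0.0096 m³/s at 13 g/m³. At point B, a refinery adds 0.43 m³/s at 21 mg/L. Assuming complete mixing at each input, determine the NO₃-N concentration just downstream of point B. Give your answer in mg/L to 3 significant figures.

After input A: C = (5.8·0.53 + 0.0096·13) / 5.81 = 0.5506 mg/L.
After input B: C = (5.81·0.5506 + 0.43·21) / 6.24 = 1.96 mg/L.

1.96 mg/L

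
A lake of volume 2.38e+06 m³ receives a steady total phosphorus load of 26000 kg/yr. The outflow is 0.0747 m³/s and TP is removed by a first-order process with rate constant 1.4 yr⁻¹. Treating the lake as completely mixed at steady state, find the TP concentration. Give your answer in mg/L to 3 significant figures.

4.57 mg/L

Outflow Q = 0.0747 m³/s × 3.156e+07 s/yr = 2.357e+06 m³/yr.
Steady-state CSTR mass balance: W = Q·C + k·V·C, so C = W/(Q + kV).
Q + kV = 2.357e+06 + 1.4·2.38e+06 = 5.689e+06 m³/yr.
C = 26000/5.689e+06 = 0.00457 kg/m³ = 4.57 mg/L.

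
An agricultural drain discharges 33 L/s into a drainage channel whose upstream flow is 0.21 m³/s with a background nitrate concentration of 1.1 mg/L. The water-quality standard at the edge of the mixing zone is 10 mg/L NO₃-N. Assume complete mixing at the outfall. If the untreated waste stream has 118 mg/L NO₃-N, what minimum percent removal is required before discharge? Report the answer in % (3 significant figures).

43.5 %

33 L/s = 0.033 m³/s.
Mass balance: 10·0.243 = 0.033·Cₑ + 0.21·1.1.
Cₑ = (2.43 − 0.231) / 0.033 = 66.64 mg/L.
Required removal = 1 − 66.64/118 = 43.53 %.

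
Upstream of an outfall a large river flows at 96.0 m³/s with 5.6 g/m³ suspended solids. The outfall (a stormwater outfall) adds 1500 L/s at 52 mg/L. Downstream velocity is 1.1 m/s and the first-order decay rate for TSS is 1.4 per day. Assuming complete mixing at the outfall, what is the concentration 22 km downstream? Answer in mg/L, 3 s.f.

1500 L/s = 1.5 m³/s.
After complete mixing, C₀ = (1.5·52 + 96·5.6) / 97.5 = 6.314 mg/L.
Travel time t = 2.2e+04 m / 1.1 m/s = 2e+04 s = 0.2315 d.
C = 6.314·exp(−1.4·0.2315) = 6.314·0.7232 = 4.566 mg/L.

4.57 mg/L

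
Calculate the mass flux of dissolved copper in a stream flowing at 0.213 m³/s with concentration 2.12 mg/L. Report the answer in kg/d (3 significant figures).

39.0 kg/d

Mass flux = Q·C = 0.213 m³/s × 2.12 g/m³ = 0.4516 g/s.
= 0.4516 g/s × 86.4 = 39.01 kg/d.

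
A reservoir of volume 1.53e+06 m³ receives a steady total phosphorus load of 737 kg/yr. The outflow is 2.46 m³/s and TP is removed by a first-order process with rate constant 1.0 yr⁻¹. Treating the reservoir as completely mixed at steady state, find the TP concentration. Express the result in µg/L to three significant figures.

9.31 µg/L

Outflow Q = 2.46 m³/s × 3.156e+07 s/yr = 7.763e+07 m³/yr.
Steady-state CSTR mass balance: W = Q·C + k·V·C, so C = W/(Q + kV).
Q + kV = 7.763e+07 + 1.0·1.53e+06 = 7.916e+07 m³/yr.
C = 737/7.916e+07 = 9.31e-06 kg/m³ = 0.00931 mg/L = 9.31 µg/L.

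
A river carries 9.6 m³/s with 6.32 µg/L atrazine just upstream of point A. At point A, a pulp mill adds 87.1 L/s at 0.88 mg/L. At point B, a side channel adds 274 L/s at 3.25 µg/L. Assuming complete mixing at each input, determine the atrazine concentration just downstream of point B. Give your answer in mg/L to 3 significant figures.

0.0139 mg/L

6.32 µg/L = 0.00632 mg/L.
87.1 L/s = 0.0871 m³/s.
After input A: C = (9.6·0.00632 + 0.0871·0.88) / 9.687 = 0.01418 mg/L.
274 L/s = 0.274 m³/s.
3.25 µg/L = 0.00325 mg/L.
After input B: C = (9.687·0.01418 + 0.274·0.00325) / 9.961 = 0.01388 mg/L.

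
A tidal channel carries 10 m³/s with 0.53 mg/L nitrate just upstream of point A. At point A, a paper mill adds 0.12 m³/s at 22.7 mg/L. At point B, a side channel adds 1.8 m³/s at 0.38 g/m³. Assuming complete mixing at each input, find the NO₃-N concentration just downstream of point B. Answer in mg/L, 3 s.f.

0.731 mg/L

After input A: C = (10·0.53 + 0.12·22.7) / 10.12 = 0.7929 mg/L.
After input B: C = (10.12·0.7929 + 1.8·0.38) / 11.92 = 0.7305 mg/L.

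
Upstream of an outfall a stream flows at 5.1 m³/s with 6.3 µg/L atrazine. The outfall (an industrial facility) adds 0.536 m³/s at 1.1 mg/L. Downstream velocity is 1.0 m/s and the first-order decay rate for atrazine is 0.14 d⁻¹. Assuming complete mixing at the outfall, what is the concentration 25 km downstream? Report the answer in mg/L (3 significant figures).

6.3 µg/L = 0.0063 mg/L.
After complete mixing, C₀ = (0.536·1.1 + 5.1·0.0063) / 5.636 = 0.1103 mg/L.
Travel time t = 2.5e+04 m / 1.0 m/s = 2.5e+04 s = 0.2894 d.
C = 0.1103·exp(−0.14·0.2894) = 0.1103·0.9603 = 0.1059 mg/L.

0.106 mg/L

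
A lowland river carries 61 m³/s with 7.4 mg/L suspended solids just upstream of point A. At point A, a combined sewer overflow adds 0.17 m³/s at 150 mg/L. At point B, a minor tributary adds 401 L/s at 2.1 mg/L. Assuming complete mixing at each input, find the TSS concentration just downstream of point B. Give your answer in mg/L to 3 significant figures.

After input A: C = (61·7.4 + 0.17·150) / 61.17 = 7.796 mg/L.
401 L/s = 0.401 m³/s.
After input B: C = (61.17·7.796 + 0.401·2.1) / 61.57 = 7.759 mg/L.

7.76 mg/L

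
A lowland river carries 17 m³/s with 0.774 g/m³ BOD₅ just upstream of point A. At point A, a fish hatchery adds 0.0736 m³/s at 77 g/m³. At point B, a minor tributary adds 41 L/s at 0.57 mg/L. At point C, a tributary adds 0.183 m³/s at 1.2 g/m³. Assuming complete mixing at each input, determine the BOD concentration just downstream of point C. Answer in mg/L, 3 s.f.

1.10 mg/L

After input A: C = (17·0.774 + 0.0736·77) / 17.07 = 1.103 mg/L.
41 L/s = 0.041 m³/s.
After input B: C = (17.07·1.103 + 0.041·0.57) / 17.11 = 1.101 mg/L.
After input C: C = (17.11·1.101 + 0.183·1.2) / 17.3 = 1.102 mg/L.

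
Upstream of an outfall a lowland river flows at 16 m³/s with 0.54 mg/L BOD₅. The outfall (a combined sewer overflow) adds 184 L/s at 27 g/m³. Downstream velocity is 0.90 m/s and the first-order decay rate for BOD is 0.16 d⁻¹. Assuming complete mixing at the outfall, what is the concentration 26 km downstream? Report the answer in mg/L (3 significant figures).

0.797 mg/L

184 L/s = 0.184 m³/s.
After complete mixing, C₀ = (0.184·27 + 16·0.54) / 16.18 = 0.8408 mg/L.
Travel time t = 2.6e+04 m / 0.90 m/s = 2.889e+04 s = 0.3344 d.
C = 0.8408·exp(−0.16·0.3344) = 0.8408·0.9479 = 0.797 mg/L.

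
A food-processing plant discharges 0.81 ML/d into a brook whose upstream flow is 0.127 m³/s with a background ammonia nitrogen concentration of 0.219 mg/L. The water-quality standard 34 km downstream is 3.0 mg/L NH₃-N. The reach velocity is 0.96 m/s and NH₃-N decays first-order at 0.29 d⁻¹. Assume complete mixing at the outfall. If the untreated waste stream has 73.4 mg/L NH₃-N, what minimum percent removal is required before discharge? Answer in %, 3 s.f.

37.1 %

0.81 ML/d = 0.009375 m³/s.
Travel time to the compliance point: t = 3.4e+04/0.96 = 3.542e+04 s = 0.4099 d; decay factor exp(−0.29·0.4099) = 0.8879.
So the concentration just after mixing may be at most 3/0.8879 = 3.379 mg/L.
Mass balance: 3.379·0.1364 = 0.009375·Cₑ + 0.127·0.219.
Cₑ = (0.4608 − 0.02781) / 0.009375 = 46.18 mg/L.
Required removal = 1 − 46.18/73.4 = 37.08 %.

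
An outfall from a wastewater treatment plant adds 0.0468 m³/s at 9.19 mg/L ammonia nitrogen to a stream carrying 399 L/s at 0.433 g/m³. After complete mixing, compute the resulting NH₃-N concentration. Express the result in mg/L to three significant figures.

399 L/s = 0.399 m³/s.
Flow-weighted mixing gives C = (0.0468·9.19 + 0.399·0.433) / (0.0468 + 0.399) = 0.6029/0.4458 = 1.352 mg/L.

1.35 mg/L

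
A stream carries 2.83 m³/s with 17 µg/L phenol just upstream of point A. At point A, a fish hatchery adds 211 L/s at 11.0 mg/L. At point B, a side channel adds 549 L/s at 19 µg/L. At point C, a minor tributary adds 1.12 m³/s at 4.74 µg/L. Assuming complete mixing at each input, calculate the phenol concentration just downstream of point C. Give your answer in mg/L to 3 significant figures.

0.506 mg/L

17 µg/L = 0.017 mg/L.
211 L/s = 0.211 m³/s.
After input A: C = (2.83·0.017 + 0.211·11) / 3.041 = 0.7791 mg/L.
549 L/s = 0.549 m³/s.
19 µg/L = 0.019 mg/L.
After input B: C = (3.041·0.7791 + 0.549·0.019) / 3.59 = 0.6628 mg/L.
4.74 µg/L = 0.00474 mg/L.
After input C: C = (3.59·0.6628 + 1.12·0.00474) / 4.71 = 0.5063 mg/L.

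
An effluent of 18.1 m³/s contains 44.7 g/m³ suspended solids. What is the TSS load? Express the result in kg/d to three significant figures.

Mass flux = Q·C = 18.1 m³/s × 44.7 g/m³ = 809.1 g/s.
= 809.1 g/s × 86.4 = 6.99e+04 kg/d.

69900 kg/d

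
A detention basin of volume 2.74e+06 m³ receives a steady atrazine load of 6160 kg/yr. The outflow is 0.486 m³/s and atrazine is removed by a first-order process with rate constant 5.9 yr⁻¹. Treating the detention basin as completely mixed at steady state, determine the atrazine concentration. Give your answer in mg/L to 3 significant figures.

Outflow Q = 0.486 m³/s × 3.156e+07 s/yr = 1.534e+07 m³/yr.
Steady-state CSTR mass balance: W = Q·C + k·V·C, so C = W/(Q + kV).
Q + kV = 1.534e+07 + 5.9·2.74e+06 = 3.15e+07 m³/yr.
C = 6160/3.15e+07 = 0.0001955 kg/m³ = 0.1955 mg/L.

0.196 mg/L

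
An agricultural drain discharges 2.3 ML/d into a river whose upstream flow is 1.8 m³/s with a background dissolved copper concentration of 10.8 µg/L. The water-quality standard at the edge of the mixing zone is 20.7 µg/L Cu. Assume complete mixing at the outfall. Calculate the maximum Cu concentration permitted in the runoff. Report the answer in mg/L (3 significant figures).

0.690 mg/L

2.3 ML/d = 0.02662 m³/s.
10.8 µg/L = 0.0108 mg/L.
20.7 µg/L = 0.0207 mg/L.
Mass balance: 0.0207·1.827 = 0.02662·Cₑ + 1.8·0.0108.
Cₑ = (0.03781 − 0.01944) / 0.02662 = 0.6901 mg/L.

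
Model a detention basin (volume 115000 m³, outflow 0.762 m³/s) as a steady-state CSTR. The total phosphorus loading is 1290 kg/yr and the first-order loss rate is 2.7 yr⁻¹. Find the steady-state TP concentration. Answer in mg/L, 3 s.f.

Outflow Q = 0.762 m³/s × 3.156e+07 s/yr = 2.405e+07 m³/yr.
Steady-state CSTR mass balance: W = Q·C + k·V·C, so C = W/(Q + kV).
Q + kV = 2.405e+07 + 2.7·115000 = 2.436e+07 m³/yr.
C = 1290/2.436e+07 = 5.296e-05 kg/m³ = 0.05296 mg/L.

0.0530 mg/L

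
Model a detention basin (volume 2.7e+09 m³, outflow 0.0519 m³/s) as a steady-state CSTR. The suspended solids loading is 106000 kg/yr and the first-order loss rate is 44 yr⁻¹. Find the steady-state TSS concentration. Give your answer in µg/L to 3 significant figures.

0.892 µg/L

Outflow Q = 0.0519 m³/s × 3.156e+07 s/yr = 1.638e+06 m³/yr.
Steady-state CSTR mass balance: W = Q·C + k·V·C, so C = W/(Q + kV).
Q + kV = 1.638e+06 + 44·2.7e+09 = 1.188e+11 m³/yr.
C = 106000/1.188e+11 = 8.922e-07 kg/m³ = 0.0008922 mg/L = 0.8922 µg/L.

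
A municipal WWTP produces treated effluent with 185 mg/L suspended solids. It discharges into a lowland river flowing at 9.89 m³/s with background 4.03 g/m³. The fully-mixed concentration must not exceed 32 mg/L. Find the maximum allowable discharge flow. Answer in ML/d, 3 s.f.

156 ML/d

Mass balance at complete mixing: C_std·(Q_w + Q_r) = Q_w·C_e + Q_r·C_b.
Rearranging, Q_w = Q_r·(C_std − C_b)/(C_e − C_std) = 9.89·(32 − 4.03) / (185 − 32) = 1.808 m³/s.
= 156.2 ML/d.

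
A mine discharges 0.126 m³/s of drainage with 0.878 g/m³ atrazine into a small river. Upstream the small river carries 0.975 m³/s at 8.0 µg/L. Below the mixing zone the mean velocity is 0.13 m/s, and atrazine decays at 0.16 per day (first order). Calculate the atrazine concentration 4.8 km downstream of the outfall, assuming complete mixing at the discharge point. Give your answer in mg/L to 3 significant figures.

0.100 mg/L

8.0 µg/L = 0.008 mg/L.
After complete mixing, C₀ = (0.126·0.878 + 0.975·0.008) / 1.101 = 0.1076 mg/L.
Travel time t = 4800 m / 0.13 m/s = 3.692e+04 s = 0.4274 d.
C = 0.1076·exp(−0.16·0.4274) = 0.1076·0.9339 = 0.1005 mg/L.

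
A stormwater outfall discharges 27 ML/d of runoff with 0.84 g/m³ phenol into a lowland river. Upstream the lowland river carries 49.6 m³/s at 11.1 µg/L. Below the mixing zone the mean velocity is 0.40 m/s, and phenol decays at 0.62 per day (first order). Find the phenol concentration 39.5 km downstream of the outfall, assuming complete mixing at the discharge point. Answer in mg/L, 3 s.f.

27 ML/d = 0.3125 m³/s.
11.1 µg/L = 0.0111 mg/L.
After complete mixing, C₀ = (0.3125·0.84 + 49.6·0.0111) / 49.91 = 0.01629 mg/L.
Travel time t = 3.95e+04 m / 0.40 m/s = 9.875e+04 s = 1.143 d.
C = 0.01629·exp(−0.62·1.143) = 0.01629·0.4923 = 0.00802 mg/L.

0.00802 mg/L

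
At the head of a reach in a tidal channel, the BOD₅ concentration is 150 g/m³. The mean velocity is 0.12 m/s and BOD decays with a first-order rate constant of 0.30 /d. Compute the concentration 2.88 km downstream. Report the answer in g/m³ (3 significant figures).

138 g/m³

Travel time t = 2.88 km / 0.12 m/s = 2880/0.12 = 2.4e+04 s = 0.2778 d.
First-order decay: C = 150·exp(−0.30·0.2778) = 150·0.92 = 138 g/m³.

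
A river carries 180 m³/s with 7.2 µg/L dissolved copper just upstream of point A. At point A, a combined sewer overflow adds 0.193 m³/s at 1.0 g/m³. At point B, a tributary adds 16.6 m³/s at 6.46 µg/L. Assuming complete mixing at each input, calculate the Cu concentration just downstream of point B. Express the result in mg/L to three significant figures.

7.2 µg/L = 0.0072 mg/L.
After input A: C = (180·0.0072 + 0.193·1) / 180.2 = 0.008263 mg/L.
6.46 µg/L = 0.00646 mg/L.
After input B: C = (180.2·0.008263 + 16.6·0.00646) / 196.8 = 0.008111 mg/L.

0.00811 mg/L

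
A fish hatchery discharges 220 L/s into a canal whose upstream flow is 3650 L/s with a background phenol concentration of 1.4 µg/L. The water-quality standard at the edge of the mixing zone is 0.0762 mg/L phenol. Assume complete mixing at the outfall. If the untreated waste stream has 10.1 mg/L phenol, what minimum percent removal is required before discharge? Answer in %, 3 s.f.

87.0 %

220 L/s = 0.22 m³/s.
3650 L/s = 3.65 m³/s.
1.4 µg/L = 0.0014 mg/L.
Mass balance: 0.0762·3.87 = 0.22·Cₑ + 3.65·0.0014.
Cₑ = (0.2949 − 0.00511) / 0.22 = 1.317 mg/L.
Required removal = 1 − 1.317/10.1 = 86.96 %.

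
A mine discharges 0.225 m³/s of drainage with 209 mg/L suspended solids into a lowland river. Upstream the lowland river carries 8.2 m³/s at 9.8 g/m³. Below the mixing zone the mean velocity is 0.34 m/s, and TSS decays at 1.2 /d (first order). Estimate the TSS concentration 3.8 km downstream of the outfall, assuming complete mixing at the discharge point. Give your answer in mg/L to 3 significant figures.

12.9 mg/L

After complete mixing, C₀ = (0.225·209 + 8.2·9.8) / 8.425 = 15.12 mg/L.
Travel time t = 3800 m / 0.34 m/s = 1.118e+04 s = 0.1294 d.
C = 15.12·exp(−1.2·0.1294) = 15.12·0.8562 = 12.95 mg/L.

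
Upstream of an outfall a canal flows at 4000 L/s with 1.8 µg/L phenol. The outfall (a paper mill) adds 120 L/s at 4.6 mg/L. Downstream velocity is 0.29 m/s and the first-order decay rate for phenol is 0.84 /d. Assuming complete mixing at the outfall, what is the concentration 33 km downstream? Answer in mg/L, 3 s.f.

120 L/s = 0.12 m³/s.
4000 L/s = 4 m³/s.
1.8 µg/L = 0.0018 mg/L.
After complete mixing, C₀ = (0.12·4.6 + 4·0.0018) / 4.12 = 0.1357 mg/L.
Travel time t = 3.3e+04 m / 0.29 m/s = 1.138e+05 s = 1.317 d.
C = 0.1357·exp(−0.84·1.317) = 0.1357·0.3308 = 0.0449 mg/L.

0.0449 mg/L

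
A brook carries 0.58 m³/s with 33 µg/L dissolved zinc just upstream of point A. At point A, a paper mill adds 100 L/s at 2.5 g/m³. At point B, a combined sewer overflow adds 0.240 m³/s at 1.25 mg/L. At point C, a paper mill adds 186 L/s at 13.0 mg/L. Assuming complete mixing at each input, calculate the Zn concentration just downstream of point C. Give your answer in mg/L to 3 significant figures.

33 µg/L = 0.033 mg/L.
100 L/s = 0.1 m³/s.
After input A: C = (0.58·0.033 + 0.1·2.5) / 0.68 = 0.3958 mg/L.
After input B: C = (0.68·0.3958 + 0.24·1.25) / 0.92 = 0.6186 mg/L.
186 L/s = 0.186 m³/s.
After input C: C = (0.92·0.6186 + 0.186·13) / 1.106 = 2.701 mg/L.

2.70 mg/L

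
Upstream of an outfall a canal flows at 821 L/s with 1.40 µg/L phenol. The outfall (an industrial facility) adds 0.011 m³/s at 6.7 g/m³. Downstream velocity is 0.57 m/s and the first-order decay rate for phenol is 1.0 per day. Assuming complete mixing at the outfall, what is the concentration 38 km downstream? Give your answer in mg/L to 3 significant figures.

0.0416 mg/L

821 L/s = 0.821 m³/s.
1.40 µg/L = 0.0014 mg/L.
After complete mixing, C₀ = (0.011·6.7 + 0.821·0.0014) / 0.832 = 0.08996 mg/L.
Travel time t = 3.8e+04 m / 0.57 m/s = 6.667e+04 s = 0.7716 d.
C = 0.08996·exp(−1.0·0.7716) = 0.08996·0.4623 = 0.04159 mg/L.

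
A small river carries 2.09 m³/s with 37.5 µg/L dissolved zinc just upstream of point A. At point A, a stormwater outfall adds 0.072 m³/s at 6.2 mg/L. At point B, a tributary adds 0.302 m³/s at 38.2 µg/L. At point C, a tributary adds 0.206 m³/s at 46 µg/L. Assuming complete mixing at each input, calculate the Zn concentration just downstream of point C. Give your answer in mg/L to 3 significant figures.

0.204 mg/L

37.5 µg/L = 0.0375 mg/L.
After input A: C = (2.09·0.0375 + 0.072·6.2) / 2.162 = 0.2427 mg/L.
38.2 µg/L = 0.0382 mg/L.
After input B: C = (2.162·0.2427 + 0.302·0.0382) / 2.464 = 0.2177 mg/L.
46 µg/L = 0.046 mg/L.
After input C: C = (2.464·0.2177 + 0.206·0.046) / 2.67 = 0.2044 mg/L.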